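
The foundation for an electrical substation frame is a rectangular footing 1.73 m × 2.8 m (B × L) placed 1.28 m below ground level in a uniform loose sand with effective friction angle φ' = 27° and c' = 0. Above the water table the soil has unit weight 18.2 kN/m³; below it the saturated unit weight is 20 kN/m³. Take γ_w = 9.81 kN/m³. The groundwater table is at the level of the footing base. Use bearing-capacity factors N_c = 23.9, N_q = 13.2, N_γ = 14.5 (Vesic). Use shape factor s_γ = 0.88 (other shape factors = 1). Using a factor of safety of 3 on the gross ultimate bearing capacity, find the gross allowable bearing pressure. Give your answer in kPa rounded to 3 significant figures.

q_all ≈ 140 kPa

Effective surcharge at the founding depth q = γ·D_f = 18.2 × 1.28 = 23.296 kPa.
The water table coincides with the base, so in the self-weight term γ → γ' = 10.19 kN/m³.
q_ult = q·N_q + 0.5·γ·B·N_γ·s_γ
     = 23.296 × 13.2 + 0.5 × 10.19 × 1.73 × 14.5 × 0.88
     = 307.51 + 112.47 = 419.98 kPa.
q_all = 419.98 / 3 = 139.99 kPa.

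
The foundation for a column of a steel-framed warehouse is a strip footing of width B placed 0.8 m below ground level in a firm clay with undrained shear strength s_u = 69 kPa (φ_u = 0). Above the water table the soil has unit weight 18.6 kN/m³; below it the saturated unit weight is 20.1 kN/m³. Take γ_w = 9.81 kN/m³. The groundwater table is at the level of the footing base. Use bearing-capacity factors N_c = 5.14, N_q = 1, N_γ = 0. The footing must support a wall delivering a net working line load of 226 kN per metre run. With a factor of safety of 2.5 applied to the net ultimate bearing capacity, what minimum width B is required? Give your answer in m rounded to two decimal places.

B = 1.59 m

q = γ·D_f = 18.6 × 0.8 = 14.88 kPa.
c·N_c = 69 × 5.14 = 354.66 kPa
q·N_q = 14.88 × 1 = 14.88 kPa
q_ult = 354.66 + 14.88 = 369.54 kPa.
For φ = 0 the ½γBN_γ term vanishes, so q_ult is independent of B. q_net = 369.54 − 14.88 = 354.66 kPa; q_all(net) = 354.66/2.5 = 141.86 kPa.
Required width B = w / q_all(net) = 226 / 141.86 = 1.593 m.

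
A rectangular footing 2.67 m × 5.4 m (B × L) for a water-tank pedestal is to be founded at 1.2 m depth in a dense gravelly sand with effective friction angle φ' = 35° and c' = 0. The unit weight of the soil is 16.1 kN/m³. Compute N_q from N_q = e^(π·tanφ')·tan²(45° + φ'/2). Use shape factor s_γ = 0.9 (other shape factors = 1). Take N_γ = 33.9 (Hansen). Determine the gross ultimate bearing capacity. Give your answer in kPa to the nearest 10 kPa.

q_ult ≈ 1300 kPa

tan35° = 0.7002, so N_q = e^(π×0.7002)·tan²(62.5°) = 9.023 × 3.69 = 33.3.
Overburden at base level: q = 16.1 × 1.2 = 19.32 kPa.
Surcharge term q·N_q = 19.32 × 33.296 = 643.28 kPa; self-weight term 0.5·γ·B·N_γ·s_γ = 0.5 × 16.1 × 2.67 × 33.9 × 0.9 = 655.77 kPa.
q_ult = 643.28 + 655.77 = 1299 kPa.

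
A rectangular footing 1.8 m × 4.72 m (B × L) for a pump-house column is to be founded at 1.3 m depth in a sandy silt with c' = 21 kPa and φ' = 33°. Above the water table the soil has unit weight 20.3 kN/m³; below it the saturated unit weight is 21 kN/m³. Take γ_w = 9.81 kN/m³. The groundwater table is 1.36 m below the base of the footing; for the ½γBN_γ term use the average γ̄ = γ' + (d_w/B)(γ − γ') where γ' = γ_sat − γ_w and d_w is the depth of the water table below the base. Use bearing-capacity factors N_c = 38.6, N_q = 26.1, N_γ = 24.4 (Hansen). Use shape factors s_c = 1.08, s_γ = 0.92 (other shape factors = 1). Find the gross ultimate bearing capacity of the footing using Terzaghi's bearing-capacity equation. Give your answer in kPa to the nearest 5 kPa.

Effective surcharge at the founding depth q = γ·D_f = 20.3 × 1.3 = 26.39 kPa.
With d_w = 1.36 m < B, γ̄ = 11.19 + (1.36/1.8) × (20.3 − 11.19) = 18.073 kN/m³.
q_ult = c·N_c·s_c + q·N_q + 0.5·γ·B·N_γ·s_γ
     = 21 × 38.6 × 1.08 + 26.39 × 26.1 + 0.5 × 18.073 × 1.8 × 24.4 × 0.92
     = 875.45 + 688.78 + 365.13 = 1929.4 kPa.

q_ult ≈ 1930 kPa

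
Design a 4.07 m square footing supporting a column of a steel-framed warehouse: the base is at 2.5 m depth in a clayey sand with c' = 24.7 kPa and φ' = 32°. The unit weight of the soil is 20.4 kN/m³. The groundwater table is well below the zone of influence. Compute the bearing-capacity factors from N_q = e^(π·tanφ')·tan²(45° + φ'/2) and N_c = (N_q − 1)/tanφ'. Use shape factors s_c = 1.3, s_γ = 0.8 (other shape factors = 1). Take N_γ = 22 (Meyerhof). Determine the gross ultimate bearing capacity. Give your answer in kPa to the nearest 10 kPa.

tan32° = 0.6249, so N_q = e^(π×0.6249)·tan²(61°) = 7.121 × 3.255 = 23.18.
N_c = (23.18 − 1)/tan32° = 35.49.
Effective surcharge at the founding depth q = γ·D_f = 20.4 × 2.5 = 51 kPa.
q_ult = c·N_c·s_c + q·N_q + 0.5·γ·B·N_γ·s_γ
     = 24.7 × 35.49 × 1.3 + 51 × 23.177 + 0.5 × 20.4 × 4.07 × 22 × 0.8
     = 1139.6 + 1182 + 730.65 = 3052.3 kPa.

q_ult ≈ 3050 kPa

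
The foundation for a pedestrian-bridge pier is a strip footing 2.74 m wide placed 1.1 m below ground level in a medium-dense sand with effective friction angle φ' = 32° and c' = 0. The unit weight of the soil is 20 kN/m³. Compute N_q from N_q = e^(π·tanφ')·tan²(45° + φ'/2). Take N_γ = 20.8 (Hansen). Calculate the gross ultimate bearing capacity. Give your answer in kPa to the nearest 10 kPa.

tan32° = 0.6249, so N_q = e^(π×0.6249)·tan²(61°) = 7.121 × 3.255 = 23.18.
Effective surcharge at the founding depth q = γ·D_f = 20 × 1.1 = 22 kPa.
q_ult = q·N_q + 0.5·γ·B·N_γ
     = 22 × 23.177 + 0.5 × 20 × 2.74 × 20.8
     = 509.89 + 569.92 = 1079.8 kPa.

q_ult ≈ 1080 kPa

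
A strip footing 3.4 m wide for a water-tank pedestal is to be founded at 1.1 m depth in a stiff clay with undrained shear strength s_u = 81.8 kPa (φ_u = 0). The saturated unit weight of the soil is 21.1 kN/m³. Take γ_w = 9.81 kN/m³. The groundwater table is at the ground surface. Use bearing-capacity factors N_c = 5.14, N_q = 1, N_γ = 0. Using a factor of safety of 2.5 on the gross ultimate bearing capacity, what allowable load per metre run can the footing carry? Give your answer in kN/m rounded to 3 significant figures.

≈ 589 kN/m

γ' = 21.1 − 9.81 = 11.29 kN/m³ (submerged throughout). q = 11.29 × 1.1 = 12.419 kPa.
c·N_c = 81.8 × 5.14 = 420.45 kPa
q·N_q = 12.419 × 1 = 12.419 kPa
q_ult = 420.45 + 12.419 = 432.87 kPa.
Gross allowable pressure q_all = 432.87 / 2.5 = 173.15 kPa.
Allowable wall load = q_all × B = 173.15 × 3.4 = 588.7 kN per metre run.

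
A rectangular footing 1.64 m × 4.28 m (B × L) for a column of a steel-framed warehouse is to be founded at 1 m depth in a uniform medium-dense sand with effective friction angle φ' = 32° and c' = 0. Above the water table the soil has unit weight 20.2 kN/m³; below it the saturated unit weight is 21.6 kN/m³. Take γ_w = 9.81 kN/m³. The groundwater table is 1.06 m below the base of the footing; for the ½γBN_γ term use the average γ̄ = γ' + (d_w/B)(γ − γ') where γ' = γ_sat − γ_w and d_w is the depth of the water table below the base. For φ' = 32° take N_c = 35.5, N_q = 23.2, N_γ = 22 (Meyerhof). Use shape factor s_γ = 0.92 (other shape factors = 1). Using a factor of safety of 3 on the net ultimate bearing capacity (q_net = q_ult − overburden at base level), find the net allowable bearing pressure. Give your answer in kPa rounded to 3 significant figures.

q_all(net) ≈ 245 kPa

Overburden at base level: q = 20.2 × 1 = 20.2 kPa.
The water table is 1.06 m below the base (< B = 1.64 m), so the ½γBN_γ term uses γ̄ = γ' + (d_w/B)(γ − γ') = 11.79 + (1.06/1.64)(20.2 − 11.79) = 17.226 kN/m³.
Surcharge term q·N_q = 20.2 × 23.2 = 468.64 kPa; self-weight term 0.5·γ·B·N_γ·s_γ = 0.5 × 17.226 × 1.64 × 22 × 0.92 = 285.89 kPa.
q_ult = 468.64 + 285.89 = 754.53 kPa.
q_net = 754.53 − 20.2 = 734.33 kPa.
q_all(net) = 734.33 / 3 = 244.78 kPa.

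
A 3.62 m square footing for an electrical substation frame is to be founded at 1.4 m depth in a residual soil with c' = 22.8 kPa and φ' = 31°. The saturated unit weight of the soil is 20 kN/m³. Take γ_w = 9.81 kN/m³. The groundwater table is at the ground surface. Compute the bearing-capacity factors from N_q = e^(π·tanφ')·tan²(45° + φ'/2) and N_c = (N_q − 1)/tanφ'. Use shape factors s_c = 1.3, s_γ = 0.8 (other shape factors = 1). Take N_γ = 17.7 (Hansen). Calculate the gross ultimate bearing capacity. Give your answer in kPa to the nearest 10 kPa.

tan31° = 0.6009, so N_q = e^(π×0.6009)·tan²(60.5°) = 6.604 × 3.124 = 20.63.
N_c = (20.63 − 1)/tan31° = 32.67.
γ' = 20 − 9.81 = 10.19 kN/m³ (submerged throughout). q = 10.19 × 1.4 = 14.266 kPa; the same γ' applies in the ½γBN_γ term.
c·N_c·s_c = 22.8 × 32.671 × 1.3 = 968.37 kPa
q·N_q = 14.266 × 20.631 = 294.32 kPa
0.5·γ·B·N_γ·s_γ = 0.5 × 10.19 × 3.62 × 17.7 × 0.8 = 261.17 kPa
q_ult = 968.37 + 294.32 + 261.17 = 1523.9 kPa.

q_ult ≈ 1520 kPa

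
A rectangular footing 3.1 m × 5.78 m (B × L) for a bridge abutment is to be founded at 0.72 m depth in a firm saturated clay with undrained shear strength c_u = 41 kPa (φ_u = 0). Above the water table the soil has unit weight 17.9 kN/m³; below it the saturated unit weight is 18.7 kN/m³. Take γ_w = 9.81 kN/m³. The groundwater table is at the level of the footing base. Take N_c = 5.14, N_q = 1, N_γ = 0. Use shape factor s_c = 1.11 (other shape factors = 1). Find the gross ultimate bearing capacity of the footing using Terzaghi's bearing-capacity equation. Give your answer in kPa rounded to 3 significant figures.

q_ult ≈ 247 kPa

Overburden at base level: q = 17.9 × 0.72 = 12.888 kPa.
Cohesion term c·N_c·s_c = 41 × 5.14 × 1.11 = 233.92 kPa; surcharge term q·N_q = 12.888 × 1 = 12.888 kPa.
q_ult = 233.92 + 12.888 = 246.81 kPa.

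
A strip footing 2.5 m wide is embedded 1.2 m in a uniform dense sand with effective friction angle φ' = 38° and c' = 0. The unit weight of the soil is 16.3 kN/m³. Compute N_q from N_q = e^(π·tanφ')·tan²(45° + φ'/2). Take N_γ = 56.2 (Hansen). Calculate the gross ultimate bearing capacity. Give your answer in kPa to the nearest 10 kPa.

q_ult ≈ 2100 kPa

tan38° = 0.7813, so N_q = e^(π×0.7813)·tan²(64°) = 11.64 × 4.204 = 48.93.
Effective surcharge at the founding depth q = γ·D_f = 16.3 × 1.2 = 19.56 kPa.
q_ult = q·N_q + 0.5·γ·B·N_γ
     = 19.56 × 48.933 + 0.5 × 16.3 × 2.5 × 56.2
     = 957.13 + 1145.1 = 2102.2 kPa.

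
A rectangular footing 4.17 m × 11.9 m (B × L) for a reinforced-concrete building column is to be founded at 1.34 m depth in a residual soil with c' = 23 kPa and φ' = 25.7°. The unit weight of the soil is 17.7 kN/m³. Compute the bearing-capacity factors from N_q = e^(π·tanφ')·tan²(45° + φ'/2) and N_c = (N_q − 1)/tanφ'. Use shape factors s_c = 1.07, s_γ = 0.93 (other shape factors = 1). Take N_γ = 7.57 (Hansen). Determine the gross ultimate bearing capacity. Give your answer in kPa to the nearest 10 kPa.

q_ult ≈ 1070 kPa

tan25.7° = 0.4813, so N_q = e^(π×0.4813)·tan²(57.85°) = 4.536 × 2.531 = 11.48.
N_c = (11.48 − 1)/tan25.7° = 21.78.
Overburden at base level: q = 17.7 × 1.34 = 23.718 kPa.
Cohesion term c·N_c·s_c = 23 × 21.779 × 1.07 = 535.98 kPa; surcharge term q·N_q = 23.718 × 11.481 = 272.32 kPa; self-weight term 0.5·γ·B·N_γ·s_γ = 0.5 × 17.7 × 4.17 × 7.57 × 0.93 = 259.81 kPa.
q_ult = 535.98 + 272.32 + 259.81 = 1068.1 kPa.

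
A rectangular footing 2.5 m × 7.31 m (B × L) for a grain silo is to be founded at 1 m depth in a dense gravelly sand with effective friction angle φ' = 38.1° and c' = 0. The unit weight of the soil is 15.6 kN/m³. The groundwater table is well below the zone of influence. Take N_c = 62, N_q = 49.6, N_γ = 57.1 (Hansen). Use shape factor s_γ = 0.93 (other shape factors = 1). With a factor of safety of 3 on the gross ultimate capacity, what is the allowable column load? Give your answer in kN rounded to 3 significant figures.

Effective surcharge at the founding depth q = γ·D_f = 15.6 × 1 = 15.6 kPa.
q_ult = q·N_q + 0.5·γ·B·N_γ·s_γ
     = 15.6 × 49.6 + 0.5 × 15.6 × 2.5 × 57.1 × 0.93
     = 773.76 + 1035.5 = 1809.3 kPa.
Gross allowable pressure q_all = 1809.3 / 3 = 603.09 kPa.
Footing area = 18.275 m², so allowable column load = 603.09 × 18.275 = 11021 kN.

P_all ≈ 11000 kN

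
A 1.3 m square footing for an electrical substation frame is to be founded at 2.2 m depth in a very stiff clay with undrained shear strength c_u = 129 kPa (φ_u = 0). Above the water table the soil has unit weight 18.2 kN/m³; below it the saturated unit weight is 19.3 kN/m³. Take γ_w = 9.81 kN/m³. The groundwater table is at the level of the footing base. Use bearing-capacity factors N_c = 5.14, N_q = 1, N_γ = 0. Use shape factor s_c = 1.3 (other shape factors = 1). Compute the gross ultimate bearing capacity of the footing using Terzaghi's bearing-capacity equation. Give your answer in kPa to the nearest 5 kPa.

Effective surcharge at the founding depth q = γ·D_f = 18.2 × 2.2 = 40.04 kPa.
q_ult = c·N_c·s_c + q·N_q
     = 129 × 5.14 × 1.3 + 40.04 × 1
     = 861.98 + 40.04 = 902.02 kPa.

q_ult ≈ 900 kPa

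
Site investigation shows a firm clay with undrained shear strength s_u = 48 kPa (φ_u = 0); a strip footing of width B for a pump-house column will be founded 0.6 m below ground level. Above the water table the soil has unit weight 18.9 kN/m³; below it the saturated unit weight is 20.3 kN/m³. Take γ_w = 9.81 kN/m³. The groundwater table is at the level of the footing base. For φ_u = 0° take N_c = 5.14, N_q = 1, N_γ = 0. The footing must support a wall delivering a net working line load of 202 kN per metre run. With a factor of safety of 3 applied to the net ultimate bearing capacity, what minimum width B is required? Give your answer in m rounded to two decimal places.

Overburden at base level: q = 18.9 × 0.6 = 11.34 kPa.
Cohesion term c·N_c = 48 × 5.14 = 246.72 kPa; surcharge term q·N_q = 11.34 × 1 = 11.34 kPa.
q_ult = 246.72 + 11.34 = 258.06 kPa.
For φ = 0 the ½γBN_γ term vanishes, so q_ult is independent of B. q_net = 258.06 − 11.34 = 246.72 kPa; q_all(net) = 246.72/3 = 82.24 kPa.
Required width B = w / q_all(net) = 202 / 82.24 = 2.456 m.

B = 2.46 m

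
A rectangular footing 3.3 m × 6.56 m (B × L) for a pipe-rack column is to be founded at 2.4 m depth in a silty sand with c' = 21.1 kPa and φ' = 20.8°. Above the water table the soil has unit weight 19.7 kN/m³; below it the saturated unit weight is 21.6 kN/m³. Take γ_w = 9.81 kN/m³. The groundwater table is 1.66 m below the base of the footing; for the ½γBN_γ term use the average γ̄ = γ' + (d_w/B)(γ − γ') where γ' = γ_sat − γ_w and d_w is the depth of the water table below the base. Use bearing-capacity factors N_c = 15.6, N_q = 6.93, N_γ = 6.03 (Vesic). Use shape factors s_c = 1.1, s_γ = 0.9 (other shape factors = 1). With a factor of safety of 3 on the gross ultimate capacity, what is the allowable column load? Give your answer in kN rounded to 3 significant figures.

P_all ≈ 6000 kN

Effective surcharge at the founding depth q = γ·D_f = 19.7 × 2.4 = 47.28 kPa.
With d_w = 1.66 m < B, γ̄ = 11.79 + (1.66/3.3) × (19.7 − 11.79) = 15.769 kN/m³.
q_ult = c·N_c·s_c + q·N_q + 0.5·γ·B·N_γ·s_γ
     = 21.1 × 15.6 × 1.1 + 47.28 × 6.93 + 0.5 × 15.769 × 3.3 × 6.03 × 0.9
     = 362.08 + 327.65 + 141.2 = 830.93 kPa.
Gross allowable pressure q_all = 830.93 / 3 = 276.98 kPa.
Footing area = 21.648 m², so allowable column load = 276.98 × 21.648 = 5996 kN.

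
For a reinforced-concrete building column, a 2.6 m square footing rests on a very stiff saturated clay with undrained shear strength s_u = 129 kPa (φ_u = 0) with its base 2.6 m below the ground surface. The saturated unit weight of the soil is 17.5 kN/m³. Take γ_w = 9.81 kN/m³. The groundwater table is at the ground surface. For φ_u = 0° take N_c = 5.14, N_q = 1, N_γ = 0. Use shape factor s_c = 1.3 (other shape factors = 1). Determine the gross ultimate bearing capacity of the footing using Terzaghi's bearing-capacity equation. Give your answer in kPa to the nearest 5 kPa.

q_ult ≈ 880 kPa

Water table at ground surface, so effective unit weight γ' = 17.5 − 9.81 = 7.69 kN/m³ is used throughout; overburden q = 7.69 × 2.6 = 19.994 kPa.
Cohesion term c·N_c·s_c = 129 × 5.14 × 1.3 = 861.98 kPa; surcharge term q·N_q = 19.994 × 1 = 19.994 kPa.
q_ult = 861.98 + 19.994 = 881.97 kPa.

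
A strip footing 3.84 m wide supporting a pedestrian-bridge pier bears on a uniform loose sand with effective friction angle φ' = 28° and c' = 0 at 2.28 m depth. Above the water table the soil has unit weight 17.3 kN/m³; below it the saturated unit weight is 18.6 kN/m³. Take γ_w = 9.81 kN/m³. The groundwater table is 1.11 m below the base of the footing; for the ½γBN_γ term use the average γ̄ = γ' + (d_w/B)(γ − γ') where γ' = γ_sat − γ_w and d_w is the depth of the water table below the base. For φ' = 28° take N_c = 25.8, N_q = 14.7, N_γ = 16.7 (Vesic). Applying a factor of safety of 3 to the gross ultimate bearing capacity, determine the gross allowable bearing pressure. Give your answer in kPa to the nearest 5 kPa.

q_all ≈ 315 kPa

q = γ·D_f = 17.3 × 2.28 = 39.444 kPa.
γ' = 8.79 kN/m³; averaging over the depth B below the base, γ̄ = γ' + (d_w/B)(γ − γ') = 11.25 kN/m³.
q·N_q = 39.444 × 14.7 = 579.83 kPa
0.5·γ·B·N_γ = 0.5 × 11.25 × 3.84 × 16.7 = 360.72 kPa
q_ult = 579.83 + 360.72 = 940.54 kPa.
q_all = q_ult / FS = 940.54 / 3 = 313.51 kPa.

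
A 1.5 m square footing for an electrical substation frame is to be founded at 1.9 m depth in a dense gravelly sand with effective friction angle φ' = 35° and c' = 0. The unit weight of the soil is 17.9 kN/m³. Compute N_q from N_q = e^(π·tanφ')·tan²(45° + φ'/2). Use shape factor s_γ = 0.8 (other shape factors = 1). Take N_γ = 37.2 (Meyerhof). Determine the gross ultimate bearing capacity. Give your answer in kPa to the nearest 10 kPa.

tan35° = 0.7002, so N_q = e^(π×0.7002)·tan²(62.5°) = 9.023 × 3.69 = 33.3.
Overburden at base level: q = 17.9 × 1.9 = 34.01 kPa.
Surcharge term q·N_q = 34.01 × 33.296 = 1132.4 kPa; self-weight term 0.5·γ·B·N_γ·s_γ = 0.5 × 17.9 × 1.5 × 37.2 × 0.8 = 399.53 kPa.
q_ult = 1132.4 + 399.53 = 1531.9 kPa.

q_ult ≈ 1530 kPa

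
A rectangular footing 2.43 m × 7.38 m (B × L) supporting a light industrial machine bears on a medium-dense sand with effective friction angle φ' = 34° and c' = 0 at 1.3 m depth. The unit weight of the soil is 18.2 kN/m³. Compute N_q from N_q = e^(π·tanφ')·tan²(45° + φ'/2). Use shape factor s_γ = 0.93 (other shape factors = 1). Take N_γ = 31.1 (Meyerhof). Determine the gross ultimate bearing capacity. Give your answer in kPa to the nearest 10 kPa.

q_ult ≈ 1340 kPa

tan34° = 0.6745, so N_q = e^(π×0.6745)·tan²(62°) = 8.323 × 3.537 = 29.44.
q = γ·D_f = 18.2 × 1.3 = 23.66 kPa.
q·N_q = 23.66 × 29.44 = 696.55 kPa
0.5·γ·B·N_γ·s_γ = 0.5 × 18.2 × 2.43 × 31.1 × 0.93 = 639.57 kPa
q_ult = 696.55 + 639.57 = 1336.1 kPa.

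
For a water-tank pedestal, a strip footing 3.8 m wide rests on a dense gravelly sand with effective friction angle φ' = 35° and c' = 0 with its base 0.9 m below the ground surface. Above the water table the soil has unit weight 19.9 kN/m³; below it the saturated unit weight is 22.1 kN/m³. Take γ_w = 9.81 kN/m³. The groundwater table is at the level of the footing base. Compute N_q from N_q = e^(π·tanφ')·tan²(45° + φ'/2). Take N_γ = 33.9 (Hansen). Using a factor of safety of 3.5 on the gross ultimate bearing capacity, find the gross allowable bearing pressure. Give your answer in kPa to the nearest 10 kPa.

q_all ≈ 400 kPa

N_q = e^(π·tan35°)·tan²(62.5°) = 33.3.
q = γ·D_f = 19.9 × 0.9 = 17.91 kPa.
For the ½γBN_γ term take γ' = 22.1 − 9.81 = 12.29 kN/m³ (soil below base is submerged).
q·N_q = 17.91 × 33.296 = 596.33 kPa
0.5·γ·B·N_γ = 0.5 × 12.29 × 3.8 × 33.9 = 791.6 kPa
q_ult = 596.33 + 791.6 = 1387.9 kPa.
q_all = 1387.9 / 3.5 = 396.55 kPa.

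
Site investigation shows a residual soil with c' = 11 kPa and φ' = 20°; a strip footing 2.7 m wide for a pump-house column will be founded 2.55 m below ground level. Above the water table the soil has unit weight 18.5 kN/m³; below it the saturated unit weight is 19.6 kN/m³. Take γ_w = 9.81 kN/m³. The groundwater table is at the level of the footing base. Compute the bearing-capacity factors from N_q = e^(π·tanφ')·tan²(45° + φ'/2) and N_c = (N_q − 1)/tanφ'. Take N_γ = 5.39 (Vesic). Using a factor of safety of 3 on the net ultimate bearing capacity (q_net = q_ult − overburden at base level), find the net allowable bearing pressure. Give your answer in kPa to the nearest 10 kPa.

q_all(net) ≈ 160 kPa

N_q = e^(π·tan20°)·tan²(55°) = 6.4; N_c = (N_q − 1)/tanφ' = 14.83.
Overburden at base level: q = 18.5 × 2.55 = 47.175 kPa.
Below the base the soil is submerged, so the ½γBN_γ term uses γ' = 19.6 − 9.81 = 9.79 kN/m³.
Cohesion term c·N_c = 11 × 14.835 = 163.18 kPa; surcharge term q·N_q = 47.175 × 6.3994 = 301.89 kPa; self-weight term 0.5·γ·B·N_γ = 0.5 × 9.79 × 2.7 × 5.39 = 71.237 kPa.
q_ult = 163.18 + 301.89 + 71.237 = 536.31 kPa.
q_net = 536.31 − 47.175 = 489.14 kPa.
q_all(net) = 489.14 / 3 = 163.05 kPa.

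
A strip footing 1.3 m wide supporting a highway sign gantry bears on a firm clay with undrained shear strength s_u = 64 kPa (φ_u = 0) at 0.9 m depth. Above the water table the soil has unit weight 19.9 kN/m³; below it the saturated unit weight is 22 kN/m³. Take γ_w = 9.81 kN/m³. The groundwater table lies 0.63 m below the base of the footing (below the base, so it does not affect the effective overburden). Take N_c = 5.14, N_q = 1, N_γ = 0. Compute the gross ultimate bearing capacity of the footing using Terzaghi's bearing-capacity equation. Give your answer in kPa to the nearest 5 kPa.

Effective surcharge at the founding depth q = γ·D_f = 19.9 × 0.9 = 17.91 kPa.
q_ult = c·N_c + q·N_q
     = 64 × 5.14 + 17.91 × 1
     = 328.96 + 17.91 = 346.87 kPa.

q_ult ≈ 345 kPa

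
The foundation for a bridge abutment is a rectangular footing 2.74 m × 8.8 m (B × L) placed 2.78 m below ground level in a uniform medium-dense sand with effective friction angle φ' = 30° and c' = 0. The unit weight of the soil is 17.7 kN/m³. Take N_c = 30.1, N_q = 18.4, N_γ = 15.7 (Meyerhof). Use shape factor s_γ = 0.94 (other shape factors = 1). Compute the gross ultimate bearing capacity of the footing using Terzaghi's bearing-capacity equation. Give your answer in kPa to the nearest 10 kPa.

Effective surcharge at the founding depth q = γ·D_f = 17.7 × 2.78 = 49.206 kPa.
q_ult = q·N_q + 0.5·γ·B·N_γ·s_γ
     = 49.206 × 18.4 + 0.5 × 17.7 × 2.74 × 15.7 × 0.94
     = 905.39 + 357.87 = 1263.3 kPa.

q_ult ≈ 1260 kPa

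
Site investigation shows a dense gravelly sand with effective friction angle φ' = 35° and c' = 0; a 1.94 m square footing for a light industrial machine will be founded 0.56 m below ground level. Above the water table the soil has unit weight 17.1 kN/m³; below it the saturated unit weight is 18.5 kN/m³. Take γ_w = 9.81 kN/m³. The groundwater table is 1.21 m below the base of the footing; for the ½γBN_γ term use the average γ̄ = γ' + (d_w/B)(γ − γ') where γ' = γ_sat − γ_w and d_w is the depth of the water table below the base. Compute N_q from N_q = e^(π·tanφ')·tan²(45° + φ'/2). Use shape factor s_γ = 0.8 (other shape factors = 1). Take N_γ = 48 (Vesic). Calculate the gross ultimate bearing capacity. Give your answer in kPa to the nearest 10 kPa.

q_ult ≈ 840 kPa

tan35° = 0.7002, so N_q = e^(π×0.7002)·tan²(62.5°) = 9.023 × 3.69 = 33.3.
Overburden at base level: q = 17.1 × 0.56 = 9.576 kPa.
The water table is 1.21 m below the base (< B = 1.94 m), so the ½γBN_γ term uses γ̄ = γ' + (d_w/B)(γ − γ') = 8.69 + (1.21/1.94)(17.1 − 8.69) = 13.935 kN/m³.
Surcharge term q·N_q = 9.576 × 33.296 = 318.84 kPa; self-weight term 0.5·γ·B·N_γ·s_γ = 0.5 × 13.935 × 1.94 × 48 × 0.8 = 519.07 kPa.
q_ult = 318.84 + 519.07 = 837.91 kPa.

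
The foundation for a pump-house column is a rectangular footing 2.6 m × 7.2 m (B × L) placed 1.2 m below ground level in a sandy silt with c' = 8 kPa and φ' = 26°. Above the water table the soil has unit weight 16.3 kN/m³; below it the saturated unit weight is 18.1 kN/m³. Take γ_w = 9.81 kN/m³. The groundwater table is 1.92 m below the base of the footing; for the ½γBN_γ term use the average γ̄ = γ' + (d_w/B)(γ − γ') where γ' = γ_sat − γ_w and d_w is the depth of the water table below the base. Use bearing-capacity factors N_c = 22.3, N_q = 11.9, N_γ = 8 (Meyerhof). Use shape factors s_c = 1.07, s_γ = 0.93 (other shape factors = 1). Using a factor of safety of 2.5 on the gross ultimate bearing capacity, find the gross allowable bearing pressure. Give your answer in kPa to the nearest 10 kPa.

q_all ≈ 220 kPa

q = γ·D_f = 16.3 × 1.2 = 19.56 kPa.
γ' = 8.29 kN/m³; averaging over the depth B below the base, γ̄ = γ' + (d_w/B)(γ − γ') = 14.205 kN/m³.
c·N_c·s_c = 8 × 22.3 × 1.07 = 190.89 kPa
q·N_q = 19.56 × 11.9 = 232.76 kPa
0.5·γ·B·N_γ·s_γ = 0.5 × 14.205 × 2.6 × 8 × 0.93 = 137.39 kPa
q_ult = 190.89 + 232.76 + 137.39 = 561.04 kPa.
q_all = 561.04 / 2.5 = 224.42 kPa.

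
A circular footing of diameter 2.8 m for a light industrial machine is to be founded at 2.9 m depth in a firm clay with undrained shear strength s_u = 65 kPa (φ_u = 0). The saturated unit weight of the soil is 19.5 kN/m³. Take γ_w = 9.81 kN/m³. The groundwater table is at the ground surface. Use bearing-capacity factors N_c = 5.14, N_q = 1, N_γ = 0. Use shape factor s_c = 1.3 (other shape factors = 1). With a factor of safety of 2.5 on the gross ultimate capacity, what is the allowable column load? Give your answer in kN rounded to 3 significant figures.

With the water table at the surface the whole profile is submerged: γ' = 19.5 − 9.81 = 9.69 kN/m³, so q = γ'·D_f = 28.101 kPa.
q_ult = c·N_c·s_c + q·N_q
     = 65 × 5.14 × 1.3 + 28.101 × 1
     = 434.33 + 28.101 = 462.43 kPa.
Gross allowable pressure q_all = 462.43 / 2.5 = 184.97 kPa.
Footing area = 6.1575 m², so allowable column load = 184.97 × 6.1575 = 1139 kN.

P_all ≈ 1140 kN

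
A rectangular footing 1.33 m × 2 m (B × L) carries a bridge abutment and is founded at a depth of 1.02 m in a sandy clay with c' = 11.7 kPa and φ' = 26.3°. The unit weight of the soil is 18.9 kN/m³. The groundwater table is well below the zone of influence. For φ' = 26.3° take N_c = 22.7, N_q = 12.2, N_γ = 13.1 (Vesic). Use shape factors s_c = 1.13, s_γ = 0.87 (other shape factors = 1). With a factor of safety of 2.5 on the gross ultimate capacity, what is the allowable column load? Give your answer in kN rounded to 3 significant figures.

Effective surcharge at the founding depth q = γ·D_f = 18.9 × 1.02 = 19.278 kPa.
q_ult = c·N_c·s_c + q·N_q + 0.5·γ·B·N_γ·s_γ
     = 11.7 × 22.7 × 1.13 + 19.278 × 12.2 + 0.5 × 18.9 × 1.33 × 13.1 × 0.87
     = 300.12 + 235.19 + 143.24 = 678.55 kPa.
Gross allowable pressure q_all = 678.55 / 2.5 = 271.42 kPa.
Footing area = 2.66 m², so allowable column load = 271.42 × 2.66 = 721.98 kN.

P_all ≈ 722 kN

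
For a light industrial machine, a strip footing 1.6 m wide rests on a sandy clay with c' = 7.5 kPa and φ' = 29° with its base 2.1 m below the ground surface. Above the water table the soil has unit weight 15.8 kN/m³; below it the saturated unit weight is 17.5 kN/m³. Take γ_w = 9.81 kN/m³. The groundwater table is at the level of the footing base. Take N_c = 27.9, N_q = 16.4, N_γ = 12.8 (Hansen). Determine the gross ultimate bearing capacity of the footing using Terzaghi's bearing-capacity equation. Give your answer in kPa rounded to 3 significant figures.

q_ult ≈ 832 kPa

Effective surcharge at the founding depth q = γ·D_f = 15.8 × 2.1 = 33.18 kPa.
The water table coincides with the base, so in the self-weight term γ → γ' = 7.69 kN/m³.
q_ult = c·N_c + q·N_q + 0.5·γ·B·N_γ
     = 7.5 × 27.9 + 33.18 × 16.4 + 0.5 × 7.69 × 1.6 × 12.8
     = 209.25 + 544.15 + 78.746 = 832.15 kPa.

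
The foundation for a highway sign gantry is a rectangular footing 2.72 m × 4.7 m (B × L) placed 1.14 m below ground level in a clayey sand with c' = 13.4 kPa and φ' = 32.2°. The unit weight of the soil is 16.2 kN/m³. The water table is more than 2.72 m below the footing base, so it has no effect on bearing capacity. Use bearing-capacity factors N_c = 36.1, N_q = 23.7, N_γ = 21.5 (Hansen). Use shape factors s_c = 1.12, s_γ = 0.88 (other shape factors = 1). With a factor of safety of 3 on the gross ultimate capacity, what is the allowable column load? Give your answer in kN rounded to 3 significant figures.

P_all ≈ 5950 kN

Effective surcharge at the founding depth q = γ·D_f = 16.2 × 1.14 = 18.468 kPa.
q_ult = c·N_c·s_c + q·N_q + 0.5·γ·B·N_γ·s_γ
     = 13.4 × 36.1 × 1.12 + 18.468 × 23.7 + 0.5 × 16.2 × 2.72 × 21.5 × 0.88
     = 541.79 + 437.69 + 416.85 = 1396.3 kPa.
Gross allowable pressure q_all = 1396.3 / 3 = 465.44 kPa.
Footing area = 12.784 m², so allowable column load = 465.44 × 12.784 = 5950.2 kN.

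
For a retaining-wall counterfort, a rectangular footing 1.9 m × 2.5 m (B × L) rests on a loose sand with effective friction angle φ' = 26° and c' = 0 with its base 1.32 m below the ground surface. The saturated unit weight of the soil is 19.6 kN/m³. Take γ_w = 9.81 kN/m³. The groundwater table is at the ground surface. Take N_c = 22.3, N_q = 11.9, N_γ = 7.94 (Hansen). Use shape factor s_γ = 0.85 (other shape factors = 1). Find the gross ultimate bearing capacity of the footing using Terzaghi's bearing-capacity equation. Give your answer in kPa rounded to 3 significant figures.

Water table at ground surface, so effective unit weight γ' = 19.6 − 9.81 = 9.79 kN/m³ is used throughout; overburden q = 9.79 × 1.32 = 12.923 kPa; the same γ' applies in the ½γBN_γ term.
Surcharge term q·N_q = 12.923 × 11.9 = 153.78 kPa; self-weight term 0.5·γ·B·N_γ·s_γ = 0.5 × 9.79 × 1.9 × 7.94 × 0.85 = 62.769 kPa.
q_ult = 153.78 + 62.769 = 216.55 kPa.

q_ult ≈ 217 kPa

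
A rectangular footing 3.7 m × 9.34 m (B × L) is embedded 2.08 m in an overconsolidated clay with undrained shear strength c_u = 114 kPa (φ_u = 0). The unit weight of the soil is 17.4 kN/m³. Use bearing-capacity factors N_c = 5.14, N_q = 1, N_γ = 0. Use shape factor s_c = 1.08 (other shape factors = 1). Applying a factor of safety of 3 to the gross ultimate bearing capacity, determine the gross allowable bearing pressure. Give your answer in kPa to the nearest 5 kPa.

Overburden at base level: q = 17.4 × 2.08 = 36.192 kPa.
Cohesion term c·N_c·s_c = 114 × 5.14 × 1.08 = 632.84 kPa; surcharge term q·N_q = 36.192 × 1 = 36.192 kPa.
q_ult = 632.84 + 36.192 = 669.03 kPa.
q_all = q_ult / FS = 669.03 / 3 = 223.01 kPa.

q_all ≈ 225 kPa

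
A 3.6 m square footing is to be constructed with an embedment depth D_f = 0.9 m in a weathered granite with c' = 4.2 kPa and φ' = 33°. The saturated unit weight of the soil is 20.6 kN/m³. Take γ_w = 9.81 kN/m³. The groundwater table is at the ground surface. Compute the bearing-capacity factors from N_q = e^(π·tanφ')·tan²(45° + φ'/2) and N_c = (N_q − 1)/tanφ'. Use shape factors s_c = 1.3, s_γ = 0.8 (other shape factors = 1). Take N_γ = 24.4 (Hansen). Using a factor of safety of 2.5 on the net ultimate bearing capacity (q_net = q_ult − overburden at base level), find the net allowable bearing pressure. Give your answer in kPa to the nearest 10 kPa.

N_q = e^(π·tan33°)·tan²(61.5°) = 26.09; N_c = (N_q − 1)/tanφ' = 38.64.
γ' = 20.6 − 9.81 = 10.79 kN/m³ (submerged throughout). q = 10.79 × 0.9 = 9.711 kPa; the same γ' applies in the ½γBN_γ term.
c·N_c·s_c = 4.2 × 38.638 × 1.3 = 210.97 kPa
q·N_q = 9.711 × 26.092 = 253.38 kPa
0.5·γ·B·N_γ·s_γ = 0.5 × 10.79 × 3.6 × 24.4 × 0.8 = 379.12 kPa
q_ult = 210.97 + 253.38 + 379.12 = 843.46 kPa.
q_net = 843.46 − 9.711 = 833.75 kPa.
q_all(net) = 833.75 / 2.5 = 333.5 kPa.

q_all(net) ≈ 330 kPa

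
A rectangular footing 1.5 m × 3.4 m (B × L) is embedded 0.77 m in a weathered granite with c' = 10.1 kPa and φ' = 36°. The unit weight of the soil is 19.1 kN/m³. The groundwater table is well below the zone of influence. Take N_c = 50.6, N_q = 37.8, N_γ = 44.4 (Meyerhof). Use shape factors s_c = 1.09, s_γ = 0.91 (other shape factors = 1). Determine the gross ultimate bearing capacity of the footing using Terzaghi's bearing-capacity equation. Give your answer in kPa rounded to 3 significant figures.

q = γ·D_f = 19.1 × 0.77 = 14.707 kPa.
c·N_c·s_c = 10.1 × 50.6 × 1.09 = 557.06 kPa
q·N_q = 14.707 × 37.8 = 555.92 kPa
0.5·γ·B·N_γ·s_γ = 0.5 × 19.1 × 1.5 × 44.4 × 0.91 = 578.79 kPa
q_ult = 557.06 + 555.92 + 578.79 = 1691.8 kPa.

q_ult ≈ 1690 kPa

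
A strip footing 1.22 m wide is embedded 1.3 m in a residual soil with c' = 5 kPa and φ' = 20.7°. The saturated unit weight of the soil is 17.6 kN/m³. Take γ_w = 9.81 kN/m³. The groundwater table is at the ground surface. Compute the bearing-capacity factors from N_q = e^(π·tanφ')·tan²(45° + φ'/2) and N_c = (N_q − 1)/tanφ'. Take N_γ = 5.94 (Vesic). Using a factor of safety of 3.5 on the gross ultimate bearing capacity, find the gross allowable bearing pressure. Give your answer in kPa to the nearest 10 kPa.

N_q = e^(π·tan20.7°)·tan²(55.35°) = 6.86; N_c = (N_q − 1)/tanφ' = 15.51.
γ' = 17.6 − 9.81 = 7.79 kN/m³ (submerged throughout). q = 7.79 × 1.3 = 10.127 kPa; the same γ' applies in the ½γBN_γ term.
c·N_c = 5 × 15.512 = 77.56 kPa
q·N_q = 10.127 × 6.8615 = 69.486 kPa
0.5·γ·B·N_γ = 0.5 × 7.79 × 1.22 × 5.94 = 28.226 kPa
q_ult = 77.56 + 69.486 + 28.226 = 175.27 kPa.
q_all = 175.27 / 3.5 = 50.078 kPa.

q_all ≈ 50 kPa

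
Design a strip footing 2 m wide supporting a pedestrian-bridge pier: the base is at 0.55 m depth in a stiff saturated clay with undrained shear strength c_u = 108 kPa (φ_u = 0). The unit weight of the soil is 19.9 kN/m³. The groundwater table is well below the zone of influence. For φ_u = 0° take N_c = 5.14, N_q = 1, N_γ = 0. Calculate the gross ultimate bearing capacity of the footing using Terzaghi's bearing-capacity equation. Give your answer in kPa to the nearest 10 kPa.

q_ult ≈ 570 kPa

Effective surcharge at the founding depth q = γ·D_f = 19.9 × 0.55 = 10.945 kPa.
q_ult = c·N_c + q·N_q
     = 108 × 5.14 + 10.945 × 1
     = 555.12 + 10.945 = 566.07 kPa.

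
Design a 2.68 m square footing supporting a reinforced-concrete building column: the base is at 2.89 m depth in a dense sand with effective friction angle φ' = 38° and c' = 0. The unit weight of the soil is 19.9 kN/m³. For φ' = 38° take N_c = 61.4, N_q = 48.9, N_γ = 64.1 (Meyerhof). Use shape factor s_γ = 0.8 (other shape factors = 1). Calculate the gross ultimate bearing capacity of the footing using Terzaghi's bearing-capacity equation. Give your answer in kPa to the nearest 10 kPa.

Overburden at base level: q = 19.9 × 2.89 = 57.511 kPa.
Surcharge term q·N_q = 57.511 × 48.9 = 2812.3 kPa; self-weight term 0.5·γ·B·N_γ·s_γ = 0.5 × 19.9 × 2.68 × 64.1 × 0.8 = 1367.4 kPa.
q_ult = 2812.3 + 1367.4 = 4179.7 kPa.

q_ult ≈ 4180 kPa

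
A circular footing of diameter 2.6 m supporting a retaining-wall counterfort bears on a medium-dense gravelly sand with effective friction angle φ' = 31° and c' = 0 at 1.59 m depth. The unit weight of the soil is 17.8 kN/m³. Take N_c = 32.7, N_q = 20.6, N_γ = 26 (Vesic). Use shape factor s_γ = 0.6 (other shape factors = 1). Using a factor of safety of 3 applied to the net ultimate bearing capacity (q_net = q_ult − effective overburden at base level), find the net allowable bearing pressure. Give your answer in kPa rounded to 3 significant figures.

q_all(net) ≈ 305 kPa

Effective surcharge at the founding depth q = γ·D_f = 17.8 × 1.59 = 28.302 kPa.
q_ult = q·N_q + 0.5·γ·B·N_γ·s_γ
     = 28.302 × 20.6 + 0.5 × 17.8 × 2.6 × 26 × 0.6
     = 583.02 + 360.98 = 944.01 kPa.
Net ultimate: q_net = 944.01 − 28.302 = 915.7 kPa.
q_all(net) = 915.7 / 3 = 305.23 kPa.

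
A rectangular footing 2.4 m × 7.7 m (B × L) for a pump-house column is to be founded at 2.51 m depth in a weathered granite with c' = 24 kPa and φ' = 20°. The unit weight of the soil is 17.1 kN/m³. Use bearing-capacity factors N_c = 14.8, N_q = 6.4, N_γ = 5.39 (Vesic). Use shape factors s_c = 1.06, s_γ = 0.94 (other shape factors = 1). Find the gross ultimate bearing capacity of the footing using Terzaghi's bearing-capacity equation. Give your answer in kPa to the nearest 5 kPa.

q = γ·D_f = 17.1 × 2.51 = 42.921 kPa.
c·N_c·s_c = 24 × 14.8 × 1.06 = 376.51 kPa
q·N_q = 42.921 × 6.4 = 274.69 kPa
0.5·γ·B·N_γ·s_γ = 0.5 × 17.1 × 2.4 × 5.39 × 0.94 = 103.97 kPa
q_ult = 376.51 + 274.69 + 103.97 = 755.17 kPa.

q_ult ≈ 755 kPa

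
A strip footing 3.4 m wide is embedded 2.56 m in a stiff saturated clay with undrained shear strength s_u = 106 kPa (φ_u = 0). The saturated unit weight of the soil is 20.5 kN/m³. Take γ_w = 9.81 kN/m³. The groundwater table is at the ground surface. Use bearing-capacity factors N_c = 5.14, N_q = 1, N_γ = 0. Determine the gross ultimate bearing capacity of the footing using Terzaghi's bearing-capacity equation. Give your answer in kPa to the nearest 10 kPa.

γ' = 20.5 − 9.81 = 10.69 kN/m³ (submerged throughout). q = 10.69 × 2.56 = 27.366 kPa.
c·N_c = 106 × 5.14 = 544.84 kPa
q·N_q = 27.366 × 1 = 27.366 kPa
q_ult = 544.84 + 27.366 = 572.21 kPa.

q_ult ≈ 570 kPa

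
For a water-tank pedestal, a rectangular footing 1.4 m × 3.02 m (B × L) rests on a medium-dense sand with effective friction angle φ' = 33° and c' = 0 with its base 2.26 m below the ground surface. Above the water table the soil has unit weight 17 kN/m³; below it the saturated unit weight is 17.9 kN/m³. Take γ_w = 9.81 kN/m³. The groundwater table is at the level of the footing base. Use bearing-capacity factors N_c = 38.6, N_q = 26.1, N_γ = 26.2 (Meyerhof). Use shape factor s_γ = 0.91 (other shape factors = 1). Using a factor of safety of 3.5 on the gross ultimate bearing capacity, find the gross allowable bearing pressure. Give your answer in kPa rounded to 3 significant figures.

Effective surcharge at the founding depth q = γ·D_f = 17 × 2.26 = 38.42 kPa.
The water table coincides with the base, so in the self-weight term γ → γ' = 8.09 kN/m³.
q_ult = q·N_q + 0.5·γ·B·N_γ·s_γ
     = 38.42 × 26.1 + 0.5 × 8.09 × 1.4 × 26.2 × 0.91
     = 1002.8 + 135.02 = 1137.8 kPa.
q_all = 1137.8 / 3.5 = 325.08 kPa.

q_all ≈ 325 kPa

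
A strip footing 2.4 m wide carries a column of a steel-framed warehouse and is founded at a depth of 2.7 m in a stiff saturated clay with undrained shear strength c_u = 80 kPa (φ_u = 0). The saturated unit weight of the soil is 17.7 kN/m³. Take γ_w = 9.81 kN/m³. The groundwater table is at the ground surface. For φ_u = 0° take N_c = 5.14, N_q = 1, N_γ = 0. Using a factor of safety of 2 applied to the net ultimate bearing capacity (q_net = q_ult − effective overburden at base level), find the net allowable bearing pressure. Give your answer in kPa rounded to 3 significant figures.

q_all(net) ≈ 206 kPa

With the water table at the surface the whole profile is submerged: γ' = 17.7 − 9.81 = 7.89 kN/m³, so q = γ'·D_f = 21.303 kPa.
q_ult = c·N_c + q·N_q
     = 80 × 5.14 + 21.303 × 1
     = 411.2 + 21.303 = 432.5 kPa.
Net ultimate: q_net = 432.5 − 21.303 = 411.2 kPa.
q_all(net) = 411.2 / 2 = 205.6 kPa.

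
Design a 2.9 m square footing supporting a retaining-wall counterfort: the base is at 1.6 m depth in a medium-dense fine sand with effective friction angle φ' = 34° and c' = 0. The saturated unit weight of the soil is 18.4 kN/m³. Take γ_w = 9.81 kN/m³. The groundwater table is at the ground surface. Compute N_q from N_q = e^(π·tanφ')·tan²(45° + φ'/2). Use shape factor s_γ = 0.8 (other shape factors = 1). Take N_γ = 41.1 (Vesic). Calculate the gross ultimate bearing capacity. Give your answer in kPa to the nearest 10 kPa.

tan34° = 0.6745, so N_q = e^(π×0.6745)·tan²(62°) = 8.323 × 3.537 = 29.44.
With the water table at the surface the whole profile is submerged: γ' = 18.4 − 9.81 = 8.59 kN/m³, so q = γ'·D_f = 13.744 kPa; the same γ' applies in the ½γBN_γ term.
q_ult = q·N_q + 0.5·γ·B·N_γ·s_γ
     = 13.744 × 29.44 + 0.5 × 8.59 × 2.9 × 41.1 × 0.8
     = 404.62 + 409.54 = 814.16 kPa.

q_ult ≈ 810 kPa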